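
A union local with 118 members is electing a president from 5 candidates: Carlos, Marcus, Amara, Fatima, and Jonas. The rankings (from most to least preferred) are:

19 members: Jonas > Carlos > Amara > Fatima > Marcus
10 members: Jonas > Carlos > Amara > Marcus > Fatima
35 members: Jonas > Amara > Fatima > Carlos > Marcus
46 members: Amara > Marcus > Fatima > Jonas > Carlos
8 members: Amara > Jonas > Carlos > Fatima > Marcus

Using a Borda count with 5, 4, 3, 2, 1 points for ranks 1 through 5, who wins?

Amara

Carlos: 19·4 + 10·4 + 35·2 + 46·1 + 8·3 = 256
Marcus: 19·1 + 10·2 + 35·1 + 46·4 + 8·1 = 266
Amara: 19·3 + 10·3 + 35·4 + 46·5 + 8·5 = 497
Fatima: 19·2 + 10·1 + 35·3 + 46·3 + 8·2 = 307
Jonas: 19·5 + 10·5 + 35·5 + 46·2 + 8·4 = 444
Amara has the highest Borda score (497).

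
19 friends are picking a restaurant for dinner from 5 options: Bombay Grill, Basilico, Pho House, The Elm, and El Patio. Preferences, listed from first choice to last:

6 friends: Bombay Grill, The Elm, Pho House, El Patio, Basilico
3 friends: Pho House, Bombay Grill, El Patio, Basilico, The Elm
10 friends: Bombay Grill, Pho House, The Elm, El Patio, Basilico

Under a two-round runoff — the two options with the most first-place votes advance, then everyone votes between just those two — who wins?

Round 1 first-place votes: Bombay Grill 16, Basilico 0, Pho House 3, The Elm 0, El Patio 0.
Bombay Grill and Pho House advance.
Runoff: Bombay Grill is preferred to Pho House by 16 voters; Pho House by 3.
Bombay Grill wins the runoff.

Bombay Grill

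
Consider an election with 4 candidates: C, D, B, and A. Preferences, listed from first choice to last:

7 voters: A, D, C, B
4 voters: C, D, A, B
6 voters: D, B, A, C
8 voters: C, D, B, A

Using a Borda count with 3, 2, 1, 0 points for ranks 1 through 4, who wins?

C: 7·1 + 4·3 + 6·0 + 8·3 = 43
D: 7·2 + 4·2 + 6·3 + 8·2 = 56
B: 7·0 + 4·0 + 6·2 + 8·1 = 20
A: 7·3 + 4·1 + 6·1 + 8·0 = 31
D has the highest Borda score (56).

D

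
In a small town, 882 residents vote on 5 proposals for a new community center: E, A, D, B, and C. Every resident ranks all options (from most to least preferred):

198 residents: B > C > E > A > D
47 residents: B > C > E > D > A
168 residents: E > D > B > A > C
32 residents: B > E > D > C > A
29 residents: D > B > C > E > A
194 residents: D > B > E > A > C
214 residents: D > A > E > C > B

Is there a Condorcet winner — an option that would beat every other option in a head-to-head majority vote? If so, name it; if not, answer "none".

Checking pairwise contests:
B beats E 500–382.
E beats A 668–214.
E beats D 445–437.
D beats B 605–277.
E beats C 608–274.
Every option loses at least one head-to-head, so there is no Condorcet winner.

none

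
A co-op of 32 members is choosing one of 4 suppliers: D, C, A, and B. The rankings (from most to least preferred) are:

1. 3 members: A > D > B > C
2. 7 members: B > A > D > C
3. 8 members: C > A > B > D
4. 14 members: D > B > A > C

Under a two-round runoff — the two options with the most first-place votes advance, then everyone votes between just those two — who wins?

D

Round 1 first-place votes: D 14, C 8, A 3, B 7.
D and C advance.
Runoff: D is preferred to C by 24 voters; C by 8.
D wins the runoff.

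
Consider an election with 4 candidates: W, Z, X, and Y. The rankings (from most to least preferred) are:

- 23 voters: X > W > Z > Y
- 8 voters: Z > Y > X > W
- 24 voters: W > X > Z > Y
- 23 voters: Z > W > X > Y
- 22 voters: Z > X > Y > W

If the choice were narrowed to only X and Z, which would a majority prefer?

Voters preferring X to Z: 47; preferring Z to X: 53.
Z wins the head-to-head.

Z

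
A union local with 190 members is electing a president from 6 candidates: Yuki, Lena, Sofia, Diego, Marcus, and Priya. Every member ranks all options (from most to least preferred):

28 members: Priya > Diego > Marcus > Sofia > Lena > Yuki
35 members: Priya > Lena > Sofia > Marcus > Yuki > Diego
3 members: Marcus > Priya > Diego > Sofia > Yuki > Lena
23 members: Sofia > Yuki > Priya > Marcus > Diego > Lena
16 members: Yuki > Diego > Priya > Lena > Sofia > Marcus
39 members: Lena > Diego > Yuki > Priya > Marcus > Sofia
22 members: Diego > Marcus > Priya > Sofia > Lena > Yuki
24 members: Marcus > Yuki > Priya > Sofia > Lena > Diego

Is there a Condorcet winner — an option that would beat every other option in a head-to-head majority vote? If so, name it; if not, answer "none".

none

Checking pairwise contests:
Lena beats Yuki 124–66.
Sofia beats Lena 100–90.
Diego beats Sofia 108–82.
Yuki beats Diego 98–92.
Diego beats Marcus 105–85.
Yuki beats Priya 102–88.
Every option loses at least one head-to-head, so there is no Condorcet winner.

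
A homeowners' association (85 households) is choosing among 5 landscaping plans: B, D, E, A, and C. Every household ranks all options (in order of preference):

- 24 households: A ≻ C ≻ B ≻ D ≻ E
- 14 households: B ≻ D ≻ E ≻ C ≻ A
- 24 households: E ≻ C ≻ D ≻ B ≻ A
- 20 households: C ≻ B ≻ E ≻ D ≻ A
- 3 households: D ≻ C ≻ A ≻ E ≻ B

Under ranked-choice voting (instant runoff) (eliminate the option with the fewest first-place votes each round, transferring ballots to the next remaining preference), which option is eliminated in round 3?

Round 1: B 14, D 3, E 24, A 24, C 20. Eliminate D.
Round 2: B 14, E 24, A 24, C 23. Eliminate B.
Round 3: E 38, A 24, C 23. Eliminate C.

C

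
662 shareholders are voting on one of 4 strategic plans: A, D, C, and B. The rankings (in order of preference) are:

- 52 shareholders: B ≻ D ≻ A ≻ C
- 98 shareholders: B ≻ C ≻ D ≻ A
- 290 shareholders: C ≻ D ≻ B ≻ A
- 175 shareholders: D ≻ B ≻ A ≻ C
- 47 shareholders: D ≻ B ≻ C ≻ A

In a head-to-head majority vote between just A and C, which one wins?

C

Voters preferring A to C: 227; preferring C to A: 435.
C wins the head-to-head.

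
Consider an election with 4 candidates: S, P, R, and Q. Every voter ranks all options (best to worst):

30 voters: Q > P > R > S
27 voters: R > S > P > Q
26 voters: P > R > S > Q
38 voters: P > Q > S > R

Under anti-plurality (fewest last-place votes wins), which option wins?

P

Last-place votes: S 30, P 0, R 38, Q 53.
P is ranked last by the fewest voters, so P wins.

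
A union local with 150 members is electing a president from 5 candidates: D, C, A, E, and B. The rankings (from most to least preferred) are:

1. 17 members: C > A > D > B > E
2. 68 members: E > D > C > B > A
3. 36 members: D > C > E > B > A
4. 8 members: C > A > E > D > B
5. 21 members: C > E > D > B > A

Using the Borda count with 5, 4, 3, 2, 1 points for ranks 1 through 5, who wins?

D: 17·3 + 68·4 + 36·5 + 8·2 + 21·3 = 582
C: 17·5 + 68·3 + 36·4 + 8·5 + 21·5 = 578
A: 17·4 + 68·1 + 36·1 + 8·4 + 21·1 = 225
E: 17·1 + 68·5 + 36·3 + 8·3 + 21·4 = 573
B: 17·2 + 68·2 + 36·2 + 8·1 + 21·2 = 292
D has the highest Borda score (582).

D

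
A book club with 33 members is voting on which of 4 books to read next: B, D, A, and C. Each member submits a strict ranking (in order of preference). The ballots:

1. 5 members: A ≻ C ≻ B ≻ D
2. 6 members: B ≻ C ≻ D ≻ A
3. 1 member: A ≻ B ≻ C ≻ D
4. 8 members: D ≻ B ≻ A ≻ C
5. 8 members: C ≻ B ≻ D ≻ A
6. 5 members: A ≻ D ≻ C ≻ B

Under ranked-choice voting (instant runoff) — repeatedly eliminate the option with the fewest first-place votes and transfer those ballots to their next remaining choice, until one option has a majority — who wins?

A

Round 1: B 6, D 8, A 11, C 8. Eliminate B.
Round 2: D 8, A 11, C 14. Eliminate D.
Round 3: A 19, C 14. A has a majority.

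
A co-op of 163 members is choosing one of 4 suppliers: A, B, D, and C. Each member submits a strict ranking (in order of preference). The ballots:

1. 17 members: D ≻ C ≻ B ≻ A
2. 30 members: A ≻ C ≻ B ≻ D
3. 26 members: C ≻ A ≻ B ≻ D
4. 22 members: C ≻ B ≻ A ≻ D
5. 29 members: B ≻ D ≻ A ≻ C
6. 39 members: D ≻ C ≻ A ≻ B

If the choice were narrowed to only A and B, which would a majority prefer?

Voters preferring A to B: 95; preferring B to A: 68.
A wins the head-to-head.

A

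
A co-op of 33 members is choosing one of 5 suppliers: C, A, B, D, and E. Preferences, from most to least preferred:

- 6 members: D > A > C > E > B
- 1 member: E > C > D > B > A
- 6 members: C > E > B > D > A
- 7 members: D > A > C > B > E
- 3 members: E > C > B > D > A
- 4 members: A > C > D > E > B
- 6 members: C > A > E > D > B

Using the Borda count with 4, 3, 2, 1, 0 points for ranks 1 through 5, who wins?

C: 6·2 + 1·3 + 6·4 + 7·2 + 3·3 + 4·3 + 6·4 = 98
A: 6·3 + 1·0 + 6·0 + 7·3 + 3·0 + 4·4 + 6·3 = 73
B: 6·0 + 1·1 + 6·2 + 7·1 + 3·2 + 4·0 + 6·0 = 26
D: 6·4 + 1·2 + 6·1 + 7·4 + 3·1 + 4·2 + 6·1 = 77
E: 6·1 + 1·4 + 6·3 + 7·0 + 3·4 + 4·1 + 6·2 = 56
C has the highest Borda score (98).

C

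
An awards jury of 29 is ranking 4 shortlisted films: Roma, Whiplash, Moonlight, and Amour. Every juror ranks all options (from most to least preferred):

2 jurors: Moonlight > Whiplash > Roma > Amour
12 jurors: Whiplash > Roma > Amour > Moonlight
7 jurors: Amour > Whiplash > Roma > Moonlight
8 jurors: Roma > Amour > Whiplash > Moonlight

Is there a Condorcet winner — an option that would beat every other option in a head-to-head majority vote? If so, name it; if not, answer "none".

Checking pairwise contests:
Whiplash beats Roma 21–8.
Amour beats Whiplash 15–14.
Roma beats Moonlight 27–2.
Roma beats Amour 22–7.
Every option loses at least one head-to-head, so there is no Condorcet winner.

none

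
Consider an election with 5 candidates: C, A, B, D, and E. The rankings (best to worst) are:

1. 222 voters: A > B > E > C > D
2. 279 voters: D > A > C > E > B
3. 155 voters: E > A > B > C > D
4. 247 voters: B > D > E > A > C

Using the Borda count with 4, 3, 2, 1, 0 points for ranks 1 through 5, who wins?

C: 222·1 + 279·2 + 155·1 + 247·0 = 935
A: 222·4 + 279·3 + 155·3 + 247·1 = 2437
B: 222·3 + 279·0 + 155·2 + 247·4 = 1964
D: 222·0 + 279·4 + 155·0 + 247·3 = 1857
E: 222·2 + 279·1 + 155·4 + 247·2 = 1837
A has the highest Borda score (2437).

A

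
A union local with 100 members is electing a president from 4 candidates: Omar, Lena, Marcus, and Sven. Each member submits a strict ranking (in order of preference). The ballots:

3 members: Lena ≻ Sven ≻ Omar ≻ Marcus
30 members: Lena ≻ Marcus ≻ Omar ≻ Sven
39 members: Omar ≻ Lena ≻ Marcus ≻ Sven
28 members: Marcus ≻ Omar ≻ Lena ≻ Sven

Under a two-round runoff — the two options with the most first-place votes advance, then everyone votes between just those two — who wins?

Round 1 first-place votes: Omar 39, Lena 33, Marcus 28, Sven 0.
Omar and Lena advance.
Runoff: Omar is preferred to Lena by 67 voters; Lena by 33.
Omar wins the runoff.

Omar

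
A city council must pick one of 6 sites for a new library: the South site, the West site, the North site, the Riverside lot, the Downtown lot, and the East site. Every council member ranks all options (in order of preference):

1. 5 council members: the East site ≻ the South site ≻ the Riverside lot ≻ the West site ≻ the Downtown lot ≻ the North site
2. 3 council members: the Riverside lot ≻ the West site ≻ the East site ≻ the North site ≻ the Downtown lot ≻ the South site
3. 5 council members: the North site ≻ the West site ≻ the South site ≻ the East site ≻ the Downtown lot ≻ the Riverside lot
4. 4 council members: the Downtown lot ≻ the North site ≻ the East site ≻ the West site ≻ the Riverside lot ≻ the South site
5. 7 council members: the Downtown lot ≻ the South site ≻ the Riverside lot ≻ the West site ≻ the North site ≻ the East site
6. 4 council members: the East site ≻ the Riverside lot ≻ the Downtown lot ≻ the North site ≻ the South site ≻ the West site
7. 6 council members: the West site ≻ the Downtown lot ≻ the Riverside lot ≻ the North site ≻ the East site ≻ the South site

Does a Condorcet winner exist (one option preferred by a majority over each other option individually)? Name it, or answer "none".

none

Checking pairwise contests:
the West site beats the South site 18–16.
the Riverside lot beats the West site 19–15.
the West site beats the North site 21–13.
the Downtown lot beats the Riverside lot 22–12.
the West site beats the Downtown lot 19–15.
the West site beats the East site 21–13.
Every option loses at least one head-to-head, so there is no Condorcet winner.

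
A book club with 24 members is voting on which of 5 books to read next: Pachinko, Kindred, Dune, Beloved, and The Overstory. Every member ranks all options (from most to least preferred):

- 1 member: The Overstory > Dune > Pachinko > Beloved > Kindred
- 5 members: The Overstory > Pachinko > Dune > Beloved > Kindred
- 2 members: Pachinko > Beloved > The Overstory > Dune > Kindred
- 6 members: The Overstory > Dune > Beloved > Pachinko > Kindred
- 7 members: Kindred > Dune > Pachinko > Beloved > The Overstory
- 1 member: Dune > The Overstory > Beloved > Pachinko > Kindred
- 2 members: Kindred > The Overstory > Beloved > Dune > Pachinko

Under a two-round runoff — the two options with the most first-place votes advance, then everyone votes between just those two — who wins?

The Overstory

Round 1 first-place votes: Pachinko 2, Kindred 9, Dune 1, Beloved 0, The Overstory 12.
The Overstory and Kindred advance.
Runoff: The Overstory is preferred to Kindred by 15 voters; Kindred by 9.
The Overstory wins the runoff.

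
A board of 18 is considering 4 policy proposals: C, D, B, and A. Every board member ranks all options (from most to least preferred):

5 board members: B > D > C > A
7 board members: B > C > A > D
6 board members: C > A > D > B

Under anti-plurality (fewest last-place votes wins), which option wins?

C

Last-place votes: C 0, D 7, B 6, A 5.
C is ranked last by the fewest voters, so C wins.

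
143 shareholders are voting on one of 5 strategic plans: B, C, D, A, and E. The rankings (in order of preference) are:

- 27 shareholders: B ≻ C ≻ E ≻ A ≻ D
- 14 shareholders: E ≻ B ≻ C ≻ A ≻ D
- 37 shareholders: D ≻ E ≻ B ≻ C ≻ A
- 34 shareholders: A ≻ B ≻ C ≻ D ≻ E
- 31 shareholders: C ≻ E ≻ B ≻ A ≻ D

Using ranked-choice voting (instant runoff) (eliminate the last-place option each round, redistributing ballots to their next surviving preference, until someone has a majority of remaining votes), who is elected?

Round 1: B 27, C 31, D 37, A 34, E 14. Eliminate E.
Round 2: B 41, C 31, D 37, A 34. Eliminate C.
Round 3: B 72, D 37, A 34. B has a majority.

B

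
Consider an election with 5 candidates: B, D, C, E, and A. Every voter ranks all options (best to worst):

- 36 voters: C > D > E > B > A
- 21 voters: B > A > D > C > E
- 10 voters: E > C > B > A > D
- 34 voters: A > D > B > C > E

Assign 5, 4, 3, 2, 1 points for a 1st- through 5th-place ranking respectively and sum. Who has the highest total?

D

B: 36·2 + 21·5 + 10·3 + 34·3 = 309
D: 36·4 + 21·3 + 10·1 + 34·4 = 353
C: 36·5 + 21·2 + 10·4 + 34·2 = 330
E: 36·3 + 21·1 + 10·5 + 34·1 = 213
A: 36·1 + 21·4 + 10·2 + 34·5 = 310
D has the highest Borda score (353).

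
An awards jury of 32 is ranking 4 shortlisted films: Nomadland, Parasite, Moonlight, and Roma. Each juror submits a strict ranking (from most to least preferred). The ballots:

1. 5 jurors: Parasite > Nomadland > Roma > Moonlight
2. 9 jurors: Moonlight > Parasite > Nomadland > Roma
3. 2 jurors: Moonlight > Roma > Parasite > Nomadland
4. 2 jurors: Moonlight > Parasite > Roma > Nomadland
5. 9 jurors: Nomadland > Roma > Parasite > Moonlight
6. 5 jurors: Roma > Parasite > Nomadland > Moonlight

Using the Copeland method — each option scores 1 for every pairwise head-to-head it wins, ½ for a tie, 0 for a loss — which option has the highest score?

Parasite

Nomadland: beats Moonlight and Roma; loses to Parasite → score 2.
Parasite: beats Nomadland and Moonlight; ties Roma → score 2.5.
Moonlight: loses to Nomadland, Parasite, and Roma → score 0.
Roma: beats Moonlight; ties Parasite; loses to Nomadland → score 1.5.
Parasite has the best pairwise record.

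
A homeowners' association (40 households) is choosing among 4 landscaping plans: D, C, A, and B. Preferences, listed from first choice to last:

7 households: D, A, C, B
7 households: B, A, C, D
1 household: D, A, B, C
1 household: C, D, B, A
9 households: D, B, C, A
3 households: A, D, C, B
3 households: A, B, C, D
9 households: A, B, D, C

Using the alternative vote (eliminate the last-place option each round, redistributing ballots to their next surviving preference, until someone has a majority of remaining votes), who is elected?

A

Round 1: D 17, C 1, A 15, B 7. Eliminate C.
Round 2: D 18, A 15, B 7. Eliminate B.
Round 3: D 18, A 22. A has a majority.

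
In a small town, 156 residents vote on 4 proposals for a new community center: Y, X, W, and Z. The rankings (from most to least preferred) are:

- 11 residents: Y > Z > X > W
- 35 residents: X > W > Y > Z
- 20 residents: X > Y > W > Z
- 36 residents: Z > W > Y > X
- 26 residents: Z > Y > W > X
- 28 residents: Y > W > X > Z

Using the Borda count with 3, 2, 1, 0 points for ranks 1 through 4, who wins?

Y: 11·3 + 35·1 + 20·2 + 36·1 + 26·2 + 28·3 = 280
X: 11·1 + 35·3 + 20·3 + 36·0 + 26·0 + 28·1 = 204
W: 11·0 + 35·2 + 20·1 + 36·2 + 26·1 + 28·2 = 244
Z: 11·2 + 35·0 + 20·0 + 36·3 + 26·3 + 28·0 = 208
Y has the highest Borda score (280).

Y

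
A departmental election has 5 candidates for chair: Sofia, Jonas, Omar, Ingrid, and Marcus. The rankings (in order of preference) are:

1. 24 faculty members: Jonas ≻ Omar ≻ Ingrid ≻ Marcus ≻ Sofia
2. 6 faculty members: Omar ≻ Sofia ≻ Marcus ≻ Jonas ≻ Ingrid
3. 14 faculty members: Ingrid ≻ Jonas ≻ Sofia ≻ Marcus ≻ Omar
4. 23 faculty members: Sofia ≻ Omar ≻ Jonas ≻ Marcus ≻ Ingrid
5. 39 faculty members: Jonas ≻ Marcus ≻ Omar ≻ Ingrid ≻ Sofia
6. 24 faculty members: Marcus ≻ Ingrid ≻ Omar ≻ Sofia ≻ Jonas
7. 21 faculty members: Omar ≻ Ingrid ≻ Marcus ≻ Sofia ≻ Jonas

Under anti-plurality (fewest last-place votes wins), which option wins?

Marcus

Last-place votes: Sofia 63, Jonas 45, Omar 14, Ingrid 29, Marcus 0.
Marcus is ranked last by the fewest voters, so Marcus wins.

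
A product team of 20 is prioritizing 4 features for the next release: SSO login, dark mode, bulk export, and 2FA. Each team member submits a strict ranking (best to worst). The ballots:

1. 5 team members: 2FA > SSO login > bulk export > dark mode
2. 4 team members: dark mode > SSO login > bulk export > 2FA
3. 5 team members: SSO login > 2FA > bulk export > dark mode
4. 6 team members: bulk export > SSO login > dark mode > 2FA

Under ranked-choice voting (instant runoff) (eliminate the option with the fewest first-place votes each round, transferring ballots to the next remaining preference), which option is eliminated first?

dark mode

Round 1: SSO login 5, dark mode 4, bulk export 6, 2FA 5. Eliminate dark mode.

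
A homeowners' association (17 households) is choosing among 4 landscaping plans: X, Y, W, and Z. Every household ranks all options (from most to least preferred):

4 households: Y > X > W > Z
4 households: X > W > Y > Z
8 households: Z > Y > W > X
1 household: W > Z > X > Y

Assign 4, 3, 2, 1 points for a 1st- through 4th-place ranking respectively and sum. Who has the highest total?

X: 4·3 + 4·4 + 8·1 + 1·2 = 38
Y: 4·4 + 4·2 + 8·3 + 1·1 = 49
W: 4·2 + 4·3 + 8·2 + 1·4 = 40
Z: 4·1 + 4·1 + 8·4 + 1·3 = 43
Y has the highest Borda score (49).

Y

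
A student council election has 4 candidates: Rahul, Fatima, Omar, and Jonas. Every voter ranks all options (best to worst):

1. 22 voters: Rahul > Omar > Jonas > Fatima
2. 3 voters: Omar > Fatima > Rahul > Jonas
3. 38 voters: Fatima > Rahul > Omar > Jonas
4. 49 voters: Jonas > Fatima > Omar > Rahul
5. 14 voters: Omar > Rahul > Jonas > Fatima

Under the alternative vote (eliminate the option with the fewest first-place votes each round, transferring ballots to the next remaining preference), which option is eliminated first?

Round 1: Rahul 22, Fatima 38, Omar 17, Jonas 49. Eliminate Omar.

Omar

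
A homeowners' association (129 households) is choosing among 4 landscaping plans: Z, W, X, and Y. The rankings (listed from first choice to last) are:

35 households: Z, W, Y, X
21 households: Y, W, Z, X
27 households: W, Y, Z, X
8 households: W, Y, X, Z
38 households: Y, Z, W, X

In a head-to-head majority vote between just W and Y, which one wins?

Voters preferring W to Y: 70; preferring Y to W: 59.
W wins the head-to-head.

W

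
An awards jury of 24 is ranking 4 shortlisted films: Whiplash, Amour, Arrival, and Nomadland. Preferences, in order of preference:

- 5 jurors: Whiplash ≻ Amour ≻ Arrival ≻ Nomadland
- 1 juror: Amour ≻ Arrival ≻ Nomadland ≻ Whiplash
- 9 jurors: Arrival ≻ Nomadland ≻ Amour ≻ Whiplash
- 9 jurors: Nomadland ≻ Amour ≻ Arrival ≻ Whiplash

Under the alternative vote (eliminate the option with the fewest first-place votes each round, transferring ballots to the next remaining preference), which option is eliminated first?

Round 1: Whiplash 5, Amour 1, Arrival 9, Nomadland 9. Eliminate Amour.

Amour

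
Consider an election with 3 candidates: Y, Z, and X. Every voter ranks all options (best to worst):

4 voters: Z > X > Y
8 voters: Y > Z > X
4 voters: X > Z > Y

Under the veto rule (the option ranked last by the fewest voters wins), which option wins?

Z

Last-place votes: Y 8, Z 0, X 8.
Z is ranked last by the fewest voters, so Z wins.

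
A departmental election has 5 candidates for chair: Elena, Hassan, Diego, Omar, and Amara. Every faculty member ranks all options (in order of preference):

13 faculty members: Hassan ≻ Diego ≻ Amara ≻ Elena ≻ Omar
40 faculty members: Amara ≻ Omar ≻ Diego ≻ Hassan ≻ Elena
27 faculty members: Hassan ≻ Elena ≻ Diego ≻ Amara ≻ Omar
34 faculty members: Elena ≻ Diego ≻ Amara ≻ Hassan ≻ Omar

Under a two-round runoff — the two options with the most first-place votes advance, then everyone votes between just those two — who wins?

Amara

Round 1 first-place votes: Elena 34, Hassan 40, Diego 0, Omar 0, Amara 40.
Amara and Hassan advance.
Runoff: Amara is preferred to Hassan by 74 voters; Hassan by 40.
Amara wins the runoff.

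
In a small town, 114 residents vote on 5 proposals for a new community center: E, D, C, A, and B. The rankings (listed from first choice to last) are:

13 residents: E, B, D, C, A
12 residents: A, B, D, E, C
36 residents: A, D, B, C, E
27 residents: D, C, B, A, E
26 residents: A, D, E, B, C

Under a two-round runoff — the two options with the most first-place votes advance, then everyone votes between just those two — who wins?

A

Round 1 first-place votes: E 13, D 27, C 0, A 74, B 0.
A and D advance.
Runoff: A is preferred to D by 74 voters; D by 40.
A wins the runoff.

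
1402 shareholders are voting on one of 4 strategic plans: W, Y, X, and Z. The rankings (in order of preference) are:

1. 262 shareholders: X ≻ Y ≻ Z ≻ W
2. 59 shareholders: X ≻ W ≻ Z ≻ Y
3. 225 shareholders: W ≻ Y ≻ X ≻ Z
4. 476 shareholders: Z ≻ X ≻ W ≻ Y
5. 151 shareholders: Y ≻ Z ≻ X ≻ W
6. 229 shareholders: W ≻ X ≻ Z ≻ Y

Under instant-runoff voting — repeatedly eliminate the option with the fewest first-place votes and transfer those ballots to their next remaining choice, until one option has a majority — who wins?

Round 1: W 454, Y 151, X 321, Z 476. Eliminate Y.
Round 2: W 454, X 321, Z 627. Eliminate X.
Round 3: W 513, Z 889. Z has a majority.

Z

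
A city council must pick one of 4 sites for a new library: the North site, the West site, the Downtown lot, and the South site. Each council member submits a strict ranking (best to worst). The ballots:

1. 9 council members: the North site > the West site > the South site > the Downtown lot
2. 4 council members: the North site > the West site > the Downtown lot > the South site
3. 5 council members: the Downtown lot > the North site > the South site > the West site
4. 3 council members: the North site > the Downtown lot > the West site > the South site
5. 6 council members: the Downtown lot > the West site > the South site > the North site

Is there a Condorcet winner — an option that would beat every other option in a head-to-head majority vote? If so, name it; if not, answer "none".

the North site vs the West site: 21–6 for the North site.
the North site vs the Downtown lot: 16–11 for the North site.
the North site vs the South site: 21–6 for the North site.
the North site beats every other option head-to-head.

the North site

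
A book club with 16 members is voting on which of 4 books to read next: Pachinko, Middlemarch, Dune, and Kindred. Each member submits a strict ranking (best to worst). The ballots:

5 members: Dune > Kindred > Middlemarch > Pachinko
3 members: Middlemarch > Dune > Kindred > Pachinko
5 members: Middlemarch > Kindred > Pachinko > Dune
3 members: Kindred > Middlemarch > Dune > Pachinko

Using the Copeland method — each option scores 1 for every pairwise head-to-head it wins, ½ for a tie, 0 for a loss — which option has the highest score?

Pachinko: loses to Middlemarch, Dune, and Kindred → score 0.
Middlemarch: beats Pachinko and Dune; ties Kindred → score 2.5.
Dune: beats Pachinko; ties Kindred; loses to Middlemarch → score 1.5.
Kindred: beats Pachinko; ties Middlemarch and Dune → score 2.
Middlemarch has the best pairwise record.

Middlemarch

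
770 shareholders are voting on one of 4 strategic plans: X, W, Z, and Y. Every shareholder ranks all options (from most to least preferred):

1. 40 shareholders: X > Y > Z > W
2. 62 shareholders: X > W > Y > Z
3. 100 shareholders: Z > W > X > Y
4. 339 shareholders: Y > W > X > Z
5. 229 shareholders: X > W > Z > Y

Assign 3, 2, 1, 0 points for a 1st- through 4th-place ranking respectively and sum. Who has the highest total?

X: 40·3 + 62·3 + 100·1 + 339·1 + 229·3 = 1432
W: 40·0 + 62·2 + 100·2 + 339·2 + 229·2 = 1460
Z: 40·1 + 62·0 + 100·3 + 339·0 + 229·1 = 569
Y: 40·2 + 62·1 + 100·0 + 339·3 + 229·0 = 1159
W has the highest Borda score (1460).

W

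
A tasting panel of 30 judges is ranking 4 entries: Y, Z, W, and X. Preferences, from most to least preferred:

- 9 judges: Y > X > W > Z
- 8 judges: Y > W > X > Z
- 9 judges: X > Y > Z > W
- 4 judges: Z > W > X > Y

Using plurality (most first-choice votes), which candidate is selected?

First-place votes: Y 17, Z 4, W 0, X 9.
Y has the most first-place votes.

Y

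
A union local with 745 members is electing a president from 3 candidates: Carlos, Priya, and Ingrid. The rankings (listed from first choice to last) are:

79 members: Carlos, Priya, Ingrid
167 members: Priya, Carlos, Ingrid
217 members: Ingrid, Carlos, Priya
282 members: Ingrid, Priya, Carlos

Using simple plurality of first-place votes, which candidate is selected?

Ingrid

First-place votes: Carlos 79, Priya 167, Ingrid 499.
Ingrid has the most first-place votes.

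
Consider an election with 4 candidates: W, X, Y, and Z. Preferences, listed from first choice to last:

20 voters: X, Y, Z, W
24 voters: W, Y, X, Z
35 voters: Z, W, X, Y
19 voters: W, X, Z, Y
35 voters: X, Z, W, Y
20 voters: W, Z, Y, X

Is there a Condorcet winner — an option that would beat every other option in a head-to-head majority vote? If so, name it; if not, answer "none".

Checking pairwise contests:
Z beats W 90–63.
W beats X 98–55.
W beats Y 133–20.
X beats Z 98–55.
Every option loses at least one head-to-head, so there is no Condorcet winner.

none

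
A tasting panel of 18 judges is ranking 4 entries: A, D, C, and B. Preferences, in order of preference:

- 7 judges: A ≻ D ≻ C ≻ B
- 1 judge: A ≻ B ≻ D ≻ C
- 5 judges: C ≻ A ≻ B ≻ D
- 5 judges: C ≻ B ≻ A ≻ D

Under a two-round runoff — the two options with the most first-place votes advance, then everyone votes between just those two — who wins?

Round 1 first-place votes: A 8, D 0, C 10, B 0.
C and A advance.
Runoff: C is preferred to A by 10 voters; A by 8.
C wins the runoff.

C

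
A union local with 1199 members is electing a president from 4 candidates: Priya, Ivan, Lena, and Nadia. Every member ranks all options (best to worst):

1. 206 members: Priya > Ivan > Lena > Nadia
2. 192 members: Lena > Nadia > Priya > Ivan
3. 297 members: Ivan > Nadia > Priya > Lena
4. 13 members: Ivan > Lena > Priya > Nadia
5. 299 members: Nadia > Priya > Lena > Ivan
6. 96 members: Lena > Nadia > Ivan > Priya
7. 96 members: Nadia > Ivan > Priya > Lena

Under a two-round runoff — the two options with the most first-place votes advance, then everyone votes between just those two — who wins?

Nadia

Round 1 first-place votes: Priya 206, Ivan 310, Lena 288, Nadia 395.
Nadia and Ivan advance.
Runoff: Nadia is preferred to Ivan by 683 voters; Ivan by 516.
Nadia wins the runoff.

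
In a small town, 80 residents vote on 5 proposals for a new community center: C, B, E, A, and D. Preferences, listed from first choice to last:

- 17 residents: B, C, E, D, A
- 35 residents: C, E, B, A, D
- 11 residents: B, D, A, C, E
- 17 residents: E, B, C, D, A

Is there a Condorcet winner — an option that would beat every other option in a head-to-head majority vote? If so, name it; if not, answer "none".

none

Checking pairwise contests:
B beats C 45–35.
E beats B 52–28.
C beats E 63–17.
C beats A 69–11.
C beats D 69–11.
Every option loses at least one head-to-head, so there is no Condorcet winner.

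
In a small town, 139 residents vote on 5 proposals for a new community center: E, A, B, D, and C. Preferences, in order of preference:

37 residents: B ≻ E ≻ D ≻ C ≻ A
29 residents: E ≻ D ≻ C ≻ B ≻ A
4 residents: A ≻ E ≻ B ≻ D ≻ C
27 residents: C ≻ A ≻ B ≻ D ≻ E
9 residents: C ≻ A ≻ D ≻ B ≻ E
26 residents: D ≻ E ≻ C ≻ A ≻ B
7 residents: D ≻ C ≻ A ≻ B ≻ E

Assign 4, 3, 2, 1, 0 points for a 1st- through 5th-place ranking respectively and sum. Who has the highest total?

E: 37·3 + 29·4 + 4·3 + 27·0 + 9·0 + 26·3 + 7·0 = 317
A: 37·0 + 29·0 + 4·4 + 27·3 + 9·3 + 26·1 + 7·2 = 164
B: 37·4 + 29·1 + 4·2 + 27·2 + 9·1 + 26·0 + 7·1 = 255
D: 37·2 + 29·3 + 4·1 + 27·1 + 9·2 + 26·4 + 7·4 = 342
C: 37·1 + 29·2 + 4·0 + 27·4 + 9·4 + 26·2 + 7·3 = 312
D has the highest Borda score (342).

D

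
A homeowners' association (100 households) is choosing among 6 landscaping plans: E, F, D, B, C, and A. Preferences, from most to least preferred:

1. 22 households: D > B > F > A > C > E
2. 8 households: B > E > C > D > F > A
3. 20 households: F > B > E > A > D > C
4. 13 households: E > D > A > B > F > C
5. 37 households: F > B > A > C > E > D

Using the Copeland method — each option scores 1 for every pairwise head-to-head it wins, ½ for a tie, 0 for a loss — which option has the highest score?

F

E: beats D; loses to F, B, C, and A → score 1.
F: beats E, D, B, C, and A → score 5.
D: beats C; loses to E, F, B, and A → score 1.
B: beats E, D, C, and A; loses to F → score 4.
C: beats E; loses to F, D, B, and A → score 1.
A: beats E, D, and C; loses to F and B → score 3.
F has the best pairwise record.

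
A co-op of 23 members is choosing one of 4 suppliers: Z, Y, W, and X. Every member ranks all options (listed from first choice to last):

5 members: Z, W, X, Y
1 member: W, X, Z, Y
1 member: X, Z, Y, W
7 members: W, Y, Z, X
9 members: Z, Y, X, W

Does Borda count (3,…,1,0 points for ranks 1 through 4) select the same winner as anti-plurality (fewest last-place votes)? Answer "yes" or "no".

yes

Borda — scores: Z 52, Y 33, W 34, X 19. Winner: Z.
Anti-plurality — last-place votes: Z 0, Y 6, W 10, X 7. Winner: Z.
The two methods agree.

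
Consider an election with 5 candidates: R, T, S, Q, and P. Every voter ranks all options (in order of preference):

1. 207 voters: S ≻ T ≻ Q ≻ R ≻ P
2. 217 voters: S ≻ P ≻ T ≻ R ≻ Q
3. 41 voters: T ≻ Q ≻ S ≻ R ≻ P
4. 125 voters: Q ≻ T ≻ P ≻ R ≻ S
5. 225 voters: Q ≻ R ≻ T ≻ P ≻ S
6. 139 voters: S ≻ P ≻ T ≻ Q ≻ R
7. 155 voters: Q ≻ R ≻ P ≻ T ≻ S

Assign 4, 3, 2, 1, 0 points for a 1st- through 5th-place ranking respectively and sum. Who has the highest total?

R: 207·1 + 217·1 + 41·1 + 125·1 + 225·3 + 139·0 + 155·3 = 1730
T: 207·3 + 217·2 + 41·4 + 125·3 + 225·2 + 139·2 + 155·1 = 2477
S: 207·4 + 217·4 + 41·2 + 125·0 + 225·0 + 139·4 + 155·0 = 2334
Q: 207·2 + 217·0 + 41·3 + 125·4 + 225·4 + 139·1 + 155·4 = 2696
P: 207·0 + 217·3 + 41·0 + 125·2 + 225·1 + 139·3 + 155·2 = 1853
Q has the highest Borda score (2696).

Q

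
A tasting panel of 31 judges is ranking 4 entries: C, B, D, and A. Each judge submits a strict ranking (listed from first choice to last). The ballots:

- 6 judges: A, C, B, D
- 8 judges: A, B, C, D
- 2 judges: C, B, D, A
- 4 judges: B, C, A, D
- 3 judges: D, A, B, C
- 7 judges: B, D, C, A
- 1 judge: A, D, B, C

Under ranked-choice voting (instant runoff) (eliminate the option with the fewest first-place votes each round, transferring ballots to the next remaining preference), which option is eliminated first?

C

Round 1: C 2, B 11, D 3, A 15. Eliminate C.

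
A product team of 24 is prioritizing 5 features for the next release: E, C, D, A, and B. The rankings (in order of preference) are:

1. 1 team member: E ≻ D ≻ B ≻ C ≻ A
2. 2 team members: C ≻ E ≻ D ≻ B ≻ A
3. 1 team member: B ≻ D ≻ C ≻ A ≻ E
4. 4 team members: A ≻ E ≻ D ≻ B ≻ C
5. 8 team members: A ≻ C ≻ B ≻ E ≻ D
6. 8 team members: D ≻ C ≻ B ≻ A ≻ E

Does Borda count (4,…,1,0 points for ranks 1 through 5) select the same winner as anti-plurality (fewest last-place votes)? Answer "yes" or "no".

no

Borda — scores: E 30, C 59, D 50, A 57, B 44. Winner: C.
Anti-plurality — last-place votes: E 9, C 4, D 8, A 3, B 0. Winner: B.
The two methods disagree.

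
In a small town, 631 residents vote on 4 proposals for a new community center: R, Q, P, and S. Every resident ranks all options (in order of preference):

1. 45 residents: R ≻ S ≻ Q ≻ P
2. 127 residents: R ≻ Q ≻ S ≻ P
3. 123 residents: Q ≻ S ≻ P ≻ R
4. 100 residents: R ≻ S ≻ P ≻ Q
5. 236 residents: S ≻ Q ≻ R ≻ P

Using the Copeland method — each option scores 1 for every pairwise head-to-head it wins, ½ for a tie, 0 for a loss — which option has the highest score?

R: beats P; loses to Q and S → score 1.
Q: beats R and P; loses to S → score 2.
P: loses to R, Q, and S → score 0.
S: beats R, Q, and P → score 3.
S has the best pairwise record.

S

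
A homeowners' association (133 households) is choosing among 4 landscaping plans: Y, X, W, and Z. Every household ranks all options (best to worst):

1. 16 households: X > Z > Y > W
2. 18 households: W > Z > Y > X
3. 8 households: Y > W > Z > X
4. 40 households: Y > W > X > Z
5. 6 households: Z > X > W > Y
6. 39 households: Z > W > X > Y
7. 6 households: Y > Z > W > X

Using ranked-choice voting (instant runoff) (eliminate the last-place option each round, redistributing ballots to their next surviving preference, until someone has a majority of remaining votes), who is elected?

Round 1: Y 54, X 16, W 18, Z 45. Eliminate X.
Round 2: Y 54, W 18, Z 61. Eliminate W.
Round 3: Y 54, Z 79. Z has a majority.

Z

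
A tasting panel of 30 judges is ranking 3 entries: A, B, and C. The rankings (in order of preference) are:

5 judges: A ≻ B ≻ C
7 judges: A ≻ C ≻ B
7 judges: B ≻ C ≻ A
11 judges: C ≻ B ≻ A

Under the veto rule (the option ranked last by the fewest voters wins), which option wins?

C

Last-place votes: A 18, B 7, C 5.
C is ranked last by the fewest voters, so C wins.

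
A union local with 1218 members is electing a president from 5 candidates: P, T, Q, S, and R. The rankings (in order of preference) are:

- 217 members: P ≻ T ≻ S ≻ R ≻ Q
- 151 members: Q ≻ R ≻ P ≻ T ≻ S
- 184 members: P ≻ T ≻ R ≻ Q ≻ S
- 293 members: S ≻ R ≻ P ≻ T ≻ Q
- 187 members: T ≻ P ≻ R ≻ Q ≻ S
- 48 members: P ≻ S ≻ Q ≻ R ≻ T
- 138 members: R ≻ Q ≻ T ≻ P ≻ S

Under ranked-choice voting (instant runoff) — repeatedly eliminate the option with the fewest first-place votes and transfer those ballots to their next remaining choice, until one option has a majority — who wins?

Round 1: P 449, T 187, Q 151, S 293, R 138. Eliminate R.
Round 2: P 449, T 187, Q 289, S 293. Eliminate T.
Round 3: P 636, Q 289, S 293. P has a majority.

P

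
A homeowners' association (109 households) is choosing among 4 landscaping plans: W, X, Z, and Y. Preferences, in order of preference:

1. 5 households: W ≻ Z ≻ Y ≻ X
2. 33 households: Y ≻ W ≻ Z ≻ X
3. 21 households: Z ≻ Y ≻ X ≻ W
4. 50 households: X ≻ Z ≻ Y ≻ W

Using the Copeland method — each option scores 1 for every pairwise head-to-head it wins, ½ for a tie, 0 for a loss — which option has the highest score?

W: loses to X, Z, and Y → score 0.
X: beats W; loses to Z and Y → score 1.
Z: beats W, X, and Y → score 3.
Y: beats W and X; loses to Z → score 2.
Z has the best pairwise record.

Z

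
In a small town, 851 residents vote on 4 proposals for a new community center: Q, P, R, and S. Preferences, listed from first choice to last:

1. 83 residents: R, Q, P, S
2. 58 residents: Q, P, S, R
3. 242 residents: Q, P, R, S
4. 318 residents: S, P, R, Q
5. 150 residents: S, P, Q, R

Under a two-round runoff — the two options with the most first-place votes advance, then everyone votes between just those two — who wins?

S

Round 1 first-place votes: Q 300, P 0, R 83, S 468.
S and Q advance.
Runoff: S is preferred to Q by 468 voters; Q by 383.
S wins the runoff.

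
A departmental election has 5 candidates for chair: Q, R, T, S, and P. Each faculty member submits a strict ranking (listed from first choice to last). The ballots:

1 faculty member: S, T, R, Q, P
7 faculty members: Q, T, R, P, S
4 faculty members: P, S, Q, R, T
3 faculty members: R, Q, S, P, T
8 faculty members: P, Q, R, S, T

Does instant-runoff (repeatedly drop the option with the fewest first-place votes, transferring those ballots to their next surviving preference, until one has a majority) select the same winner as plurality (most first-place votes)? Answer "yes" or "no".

yes

Instant-runoff — R1 Q 7, R 3, T 0, S 1, P 12 (P winner). Winner: P.
Plurality — first-place votes: Q 7, R 3, T 0, S 1, P 12. Winner: P.
The two methods agree.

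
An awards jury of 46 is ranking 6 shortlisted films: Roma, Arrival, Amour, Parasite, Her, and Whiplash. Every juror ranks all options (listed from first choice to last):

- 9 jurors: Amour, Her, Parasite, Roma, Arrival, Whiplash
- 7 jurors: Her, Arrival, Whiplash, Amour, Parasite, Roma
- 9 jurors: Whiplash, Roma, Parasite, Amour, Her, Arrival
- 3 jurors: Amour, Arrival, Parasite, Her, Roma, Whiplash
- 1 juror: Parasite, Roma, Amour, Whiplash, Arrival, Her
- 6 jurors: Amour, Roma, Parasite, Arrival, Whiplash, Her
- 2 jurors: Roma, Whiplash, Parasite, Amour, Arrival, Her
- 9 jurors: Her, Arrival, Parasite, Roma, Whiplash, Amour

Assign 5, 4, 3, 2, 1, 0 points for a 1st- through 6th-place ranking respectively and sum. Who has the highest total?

Roma: 9·2 + 7·0 + 9·4 + 3·1 + 1·4 + 6·4 + 2·5 + 9·2 = 113
Arrival: 9·1 + 7·4 + 9·0 + 3·4 + 1·1 + 6·2 + 2·1 + 9·4 = 100
Amour: 9·5 + 7·2 + 9·2 + 3·5 + 1·3 + 6·5 + 2·2 + 9·0 = 129
Parasite: 9·3 + 7·1 + 9·3 + 3·3 + 1·5 + 6·3 + 2·3 + 9·3 = 126
Her: 9·4 + 7·5 + 9·1 + 3·2 + 1·0 + 6·0 + 2·0 + 9·5 = 131
Whiplash: 9·0 + 7·3 + 9·5 + 3·0 + 1·2 + 6·1 + 2·4 + 9·1 = 91
Her has the highest Borda score (131).

Her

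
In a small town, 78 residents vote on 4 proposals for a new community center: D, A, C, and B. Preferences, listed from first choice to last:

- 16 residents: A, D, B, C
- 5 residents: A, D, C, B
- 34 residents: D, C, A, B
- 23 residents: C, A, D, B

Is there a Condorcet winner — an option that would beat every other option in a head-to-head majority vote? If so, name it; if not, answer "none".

Checking pairwise contests:
A beats D 44–34.
C beats A 57–21.
D beats C 55–23.
D beats B 78–0.
Every option loses at least one head-to-head, so there is no Condorcet winner.

none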